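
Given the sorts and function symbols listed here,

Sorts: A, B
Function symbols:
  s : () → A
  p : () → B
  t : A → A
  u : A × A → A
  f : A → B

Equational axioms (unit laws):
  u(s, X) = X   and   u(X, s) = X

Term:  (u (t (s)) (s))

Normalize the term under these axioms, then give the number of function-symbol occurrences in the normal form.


size = 2

1. (u (t (s)) (s))  →  (t (s))
normal form: (t (s))


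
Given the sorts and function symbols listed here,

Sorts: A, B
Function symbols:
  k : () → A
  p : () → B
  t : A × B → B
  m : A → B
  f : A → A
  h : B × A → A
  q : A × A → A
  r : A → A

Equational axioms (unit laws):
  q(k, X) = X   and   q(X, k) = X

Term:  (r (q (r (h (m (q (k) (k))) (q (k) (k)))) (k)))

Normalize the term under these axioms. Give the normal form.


normal form = (r (r (h (m (k)) (k))))

1. (r (q (r (h (m (q (k) (k))) (q (k) (k)))) (k)))  →  (r (r (h (m (q (k) (k))) (q (k) (k)))))
2. (r (r (h (m (q (k) (k))) (q (k) (k)))))  →  (r (r (h (m (k)) (q (k) (k)))))
3. (r (r (h (m (k)) (q (k) (k)))))  →  (r (r (h (m (k)) (k))))


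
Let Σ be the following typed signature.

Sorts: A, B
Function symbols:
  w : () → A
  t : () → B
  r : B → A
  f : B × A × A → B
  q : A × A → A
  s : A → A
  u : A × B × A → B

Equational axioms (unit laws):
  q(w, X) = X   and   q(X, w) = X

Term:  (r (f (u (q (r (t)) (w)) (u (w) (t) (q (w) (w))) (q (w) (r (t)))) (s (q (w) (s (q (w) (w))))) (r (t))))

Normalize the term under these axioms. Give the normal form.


1. (r (f (u (q (r (t)) (w)) (u (w) (t) (q (w) (w))) (q (w) (r (t)))) (s (q (w) (s (q (w) (w))))) (r (t))))  →  (r (f (u (r (t)) (u (w) (t) (q (w) (w))) (q (w) (r (t)))) (s (q (w) (s (q (w) (w))))) (r (t))))
2. (r (f (u (r (t)) (u (w) (t) (q (w) (w))) (q (w) (r (t)))) (s (q (w) (s (q (w) (w))))) (r (t))))  →  (r (f (u (r (t)) (u (w) (t) (w)) (q (w) (r (t)))) (s (q (w) (s (q (w) (w))))) (r (t))))
3. (r (f (u (r (t)) (u (w) (t) (w)) (q (w) (r (t)))) (s (q (w) (s (q (w) (w))))) (r (t))))  →  (r (f (u (r (t)) (u (w) (t) (w)) (r (t))) (s (q (w) (s (q (w) (w))))) (r (t))))
4. (r (f (u (r (t)) (u (w) (t) (w)) (r (t))) (s (q (w) (s (q (w) (w))))) (r (t))))  →  (r (f (u (r (t)) (u (w) (t) (w)) (r (t))) (s (s (q (w) (w)))) (r (t))))
5. (r (f (u (r (t)) (u (w) (t) (w)) (r (t))) (s (s (q (w) (w)))) (r (t))))  →  (r (f (u (r (t)) (u (w) (t) (w)) (r (t))) (s (s (w))) (r (t))))

normal form = (r (f (u (r (t)) (u (w) (t) (w)) (r (t))) (s (s (w))) (r (t))))


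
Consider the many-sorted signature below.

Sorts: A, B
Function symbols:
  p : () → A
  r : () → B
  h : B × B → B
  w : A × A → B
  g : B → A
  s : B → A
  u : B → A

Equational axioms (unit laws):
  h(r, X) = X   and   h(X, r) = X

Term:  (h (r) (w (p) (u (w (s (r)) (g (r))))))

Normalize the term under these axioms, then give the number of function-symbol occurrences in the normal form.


1. (h (r) (w (p) (u (w (s (r)) (g (r))))))  →  (w (p) (u (w (s (r)) (g (r)))))
normal form: (w (p) (u (w (s (r)) (g (r)))))

size = 8


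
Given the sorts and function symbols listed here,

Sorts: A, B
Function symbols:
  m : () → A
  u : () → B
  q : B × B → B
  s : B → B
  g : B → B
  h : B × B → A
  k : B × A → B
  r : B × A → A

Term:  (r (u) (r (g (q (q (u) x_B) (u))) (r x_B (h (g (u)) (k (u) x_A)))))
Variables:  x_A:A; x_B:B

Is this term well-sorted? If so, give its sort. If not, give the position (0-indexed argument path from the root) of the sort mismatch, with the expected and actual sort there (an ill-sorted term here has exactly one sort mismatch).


  (u) : B
          (u) : B
          x_B : B
        (q (u) x_B) : B
        (u) : B
      (q (q (u) x_B) (u)) : B
    (g (q (q (u) x_B) (u))) : B
      x_B : B
          (u) : B
        (g (u)) : B
          (u) : B
          x_A : A
        (k (u) x_A) : B
      (h (g (u)) (k (u) x_A)) : A
    (r x_B (h (g (u)) (k (u) x_A))) : A
  (r (g (q (q (u) x_B) (u))) (r x_B (h (g (u)) (k (u) x_A)))) : A
(r (u) (r (g (q (q (u) x_B) (u))) (r x_B (h (g (u)) (k (u) x_A))))) : A

well-sorted; sort = A


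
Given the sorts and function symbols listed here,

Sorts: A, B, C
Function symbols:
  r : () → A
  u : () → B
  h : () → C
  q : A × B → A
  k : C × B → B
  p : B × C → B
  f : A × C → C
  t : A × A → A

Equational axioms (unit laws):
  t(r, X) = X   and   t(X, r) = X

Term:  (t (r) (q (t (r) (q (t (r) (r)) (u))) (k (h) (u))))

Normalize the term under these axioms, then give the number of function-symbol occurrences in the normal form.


1. (t (r) (q (t (r) (q (t (r) (r)) (u))) (k (h) (u))))  →  (q (t (r) (q (t (r) (r)) (u))) (k (h) (u)))
2. (q (t (r) (q (t (r) (r)) (u))) (k (h) (u)))  →  (q (q (t (r) (r)) (u)) (k (h) (u)))
3. (q (q (t (r) (r)) (u)) (k (h) (u)))  →  (q (q (r) (u)) (k (h) (u)))
normal form: (q (q (r) (u)) (k (h) (u)))

size = 7


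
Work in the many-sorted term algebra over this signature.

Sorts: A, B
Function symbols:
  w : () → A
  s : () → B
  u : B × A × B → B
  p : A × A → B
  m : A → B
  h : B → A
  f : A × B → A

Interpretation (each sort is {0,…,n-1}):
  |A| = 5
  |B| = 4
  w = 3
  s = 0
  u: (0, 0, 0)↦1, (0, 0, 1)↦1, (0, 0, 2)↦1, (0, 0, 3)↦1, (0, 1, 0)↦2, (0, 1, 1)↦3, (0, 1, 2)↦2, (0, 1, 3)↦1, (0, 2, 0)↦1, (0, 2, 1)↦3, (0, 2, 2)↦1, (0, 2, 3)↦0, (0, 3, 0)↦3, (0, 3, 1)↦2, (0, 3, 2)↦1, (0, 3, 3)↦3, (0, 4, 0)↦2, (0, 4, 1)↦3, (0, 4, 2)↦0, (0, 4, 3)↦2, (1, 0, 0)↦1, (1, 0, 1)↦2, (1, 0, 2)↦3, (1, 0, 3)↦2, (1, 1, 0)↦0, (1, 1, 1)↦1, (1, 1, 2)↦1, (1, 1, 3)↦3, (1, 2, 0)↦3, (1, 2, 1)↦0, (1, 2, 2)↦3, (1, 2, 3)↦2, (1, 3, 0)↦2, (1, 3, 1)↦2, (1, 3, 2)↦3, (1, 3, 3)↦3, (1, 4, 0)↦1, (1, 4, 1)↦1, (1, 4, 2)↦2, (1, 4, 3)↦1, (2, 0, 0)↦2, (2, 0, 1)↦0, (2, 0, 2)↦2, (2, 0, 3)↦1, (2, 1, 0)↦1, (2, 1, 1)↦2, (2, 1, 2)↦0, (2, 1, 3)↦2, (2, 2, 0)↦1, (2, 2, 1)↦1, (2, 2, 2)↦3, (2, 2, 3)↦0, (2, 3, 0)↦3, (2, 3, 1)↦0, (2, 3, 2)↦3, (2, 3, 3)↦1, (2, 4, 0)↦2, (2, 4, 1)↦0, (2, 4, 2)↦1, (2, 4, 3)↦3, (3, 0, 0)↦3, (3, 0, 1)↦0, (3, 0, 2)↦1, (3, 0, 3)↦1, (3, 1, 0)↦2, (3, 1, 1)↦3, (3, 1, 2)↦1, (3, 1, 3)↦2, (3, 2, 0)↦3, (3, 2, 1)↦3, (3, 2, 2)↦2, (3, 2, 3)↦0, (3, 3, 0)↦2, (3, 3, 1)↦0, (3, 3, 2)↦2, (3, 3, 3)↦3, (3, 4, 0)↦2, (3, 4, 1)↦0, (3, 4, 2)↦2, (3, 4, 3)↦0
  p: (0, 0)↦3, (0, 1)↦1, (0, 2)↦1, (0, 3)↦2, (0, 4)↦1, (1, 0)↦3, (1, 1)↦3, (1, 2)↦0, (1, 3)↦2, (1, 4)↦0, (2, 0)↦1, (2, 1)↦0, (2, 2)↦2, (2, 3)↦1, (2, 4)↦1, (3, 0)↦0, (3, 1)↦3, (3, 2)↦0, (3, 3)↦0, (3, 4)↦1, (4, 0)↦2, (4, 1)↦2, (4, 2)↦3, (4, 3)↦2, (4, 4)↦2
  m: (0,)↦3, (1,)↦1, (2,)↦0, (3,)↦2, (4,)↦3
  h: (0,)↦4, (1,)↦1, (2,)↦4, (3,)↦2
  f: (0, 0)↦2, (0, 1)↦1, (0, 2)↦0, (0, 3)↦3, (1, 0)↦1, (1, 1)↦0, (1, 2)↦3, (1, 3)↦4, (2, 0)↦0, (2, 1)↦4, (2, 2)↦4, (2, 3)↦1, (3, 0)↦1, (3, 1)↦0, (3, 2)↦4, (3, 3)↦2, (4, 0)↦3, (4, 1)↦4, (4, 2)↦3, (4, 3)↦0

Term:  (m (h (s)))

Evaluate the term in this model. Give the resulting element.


  s = 0
  (h (s)) = h(0,) = 4
  (m (h (s))) = m(4,) = 3

value = 3


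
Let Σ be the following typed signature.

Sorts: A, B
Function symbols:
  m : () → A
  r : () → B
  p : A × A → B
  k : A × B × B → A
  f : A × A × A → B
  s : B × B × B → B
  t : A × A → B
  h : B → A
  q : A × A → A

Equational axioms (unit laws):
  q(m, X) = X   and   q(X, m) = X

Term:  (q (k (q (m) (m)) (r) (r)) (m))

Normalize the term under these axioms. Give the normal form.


1. (q (k (q (m) (m)) (r) (r)) (m))  →  (k (q (m) (m)) (r) (r))
2. (k (q (m) (m)) (r) (r))  →  (k (m) (r) (r))

normal form = (k (m) (r) (r))


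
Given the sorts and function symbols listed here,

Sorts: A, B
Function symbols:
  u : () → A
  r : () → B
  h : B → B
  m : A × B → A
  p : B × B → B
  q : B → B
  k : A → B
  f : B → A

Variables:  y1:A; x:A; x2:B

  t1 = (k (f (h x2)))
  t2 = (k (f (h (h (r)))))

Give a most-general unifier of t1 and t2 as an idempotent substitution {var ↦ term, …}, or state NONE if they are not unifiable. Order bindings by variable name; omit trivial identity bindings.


{x2 ↦ (h (r))}


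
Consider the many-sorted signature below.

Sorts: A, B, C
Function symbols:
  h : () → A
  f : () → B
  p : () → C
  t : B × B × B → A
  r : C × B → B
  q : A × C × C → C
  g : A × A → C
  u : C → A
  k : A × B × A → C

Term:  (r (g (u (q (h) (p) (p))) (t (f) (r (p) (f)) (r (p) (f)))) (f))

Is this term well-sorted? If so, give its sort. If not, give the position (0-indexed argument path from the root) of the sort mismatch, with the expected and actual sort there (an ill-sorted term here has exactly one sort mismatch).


        (h) : A
        (p) : C
        (p) : C
      (q (h) (p) (p)) : C
    (u (q (h) (p) (p))) : A
      (f) : B
        (p) : C
        (f) : B
      (r (p) (f)) : B
        (p) : C
        (f) : B
      (r (p) (f)) : B
    (t (f) (r (p) (f)) (r (p) (f))) : A
  (g (u (q (h) (p) (p))) (t (f) (r (p) (f)) (r (p) (f)))) : C
  (f) : B
(r (g (u (q (h) (p) (p))) (t (f) (r (p) (f)) (r (p) (f)))) (f)) : B

well-sorted; sort = B


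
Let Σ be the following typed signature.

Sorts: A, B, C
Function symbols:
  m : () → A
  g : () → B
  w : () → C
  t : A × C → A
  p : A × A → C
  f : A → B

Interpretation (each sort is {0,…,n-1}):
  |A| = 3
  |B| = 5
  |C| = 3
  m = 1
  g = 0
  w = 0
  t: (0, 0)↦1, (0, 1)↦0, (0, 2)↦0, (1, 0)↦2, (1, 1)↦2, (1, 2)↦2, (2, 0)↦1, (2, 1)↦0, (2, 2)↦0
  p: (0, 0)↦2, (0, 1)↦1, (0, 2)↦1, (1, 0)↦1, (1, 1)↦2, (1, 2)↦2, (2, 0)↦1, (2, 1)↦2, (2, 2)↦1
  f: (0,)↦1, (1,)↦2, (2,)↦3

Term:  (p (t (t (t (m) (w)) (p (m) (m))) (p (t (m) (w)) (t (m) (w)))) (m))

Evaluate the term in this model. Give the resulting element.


  m = 1
  w = 0
  (t (m) (w)) = t(1, 0) = 2
  m = 1
  m = 1
  (p (m) (m)) = p(1, 1) = 2
  (t (t (m) (w)) (p (m) (m))) = t(2, 2) = 0
  m = 1
  w = 0
  (t (m) (w)) = t(1, 0) = 2
  m = 1
  w = 0
  (t (m) (w)) = t(1, 0) = 2
  (p (t (m) (w)) (t (m) (w))) = p(2, 2) = 1
  (t (t (t (m) (w)) (p (m) (m))) (p (t (m) (w)) (t (m) (w)))) = t(0, 1) = 0
  m = 1
  (p (t (t (t (m) (w)) (p (m) (m))) (p (t (m) (w)) (t (m) (w)))) (m)) = p(0, 1) = 1

value = 1


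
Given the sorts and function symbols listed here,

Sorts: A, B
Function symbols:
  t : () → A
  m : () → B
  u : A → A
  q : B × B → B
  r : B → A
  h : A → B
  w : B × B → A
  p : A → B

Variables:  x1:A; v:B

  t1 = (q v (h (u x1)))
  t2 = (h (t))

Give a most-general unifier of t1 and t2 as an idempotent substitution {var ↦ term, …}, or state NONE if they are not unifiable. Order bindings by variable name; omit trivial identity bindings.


NONE (not unifiable)

head clash or occurs-check failure — not unifiable


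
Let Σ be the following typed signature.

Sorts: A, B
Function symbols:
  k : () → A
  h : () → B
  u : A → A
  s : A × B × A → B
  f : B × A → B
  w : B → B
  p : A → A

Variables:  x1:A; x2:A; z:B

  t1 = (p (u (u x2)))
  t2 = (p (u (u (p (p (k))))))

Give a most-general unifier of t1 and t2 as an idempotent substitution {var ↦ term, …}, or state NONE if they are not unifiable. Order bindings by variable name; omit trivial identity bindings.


{x2 ↦ (p (p (k)))}


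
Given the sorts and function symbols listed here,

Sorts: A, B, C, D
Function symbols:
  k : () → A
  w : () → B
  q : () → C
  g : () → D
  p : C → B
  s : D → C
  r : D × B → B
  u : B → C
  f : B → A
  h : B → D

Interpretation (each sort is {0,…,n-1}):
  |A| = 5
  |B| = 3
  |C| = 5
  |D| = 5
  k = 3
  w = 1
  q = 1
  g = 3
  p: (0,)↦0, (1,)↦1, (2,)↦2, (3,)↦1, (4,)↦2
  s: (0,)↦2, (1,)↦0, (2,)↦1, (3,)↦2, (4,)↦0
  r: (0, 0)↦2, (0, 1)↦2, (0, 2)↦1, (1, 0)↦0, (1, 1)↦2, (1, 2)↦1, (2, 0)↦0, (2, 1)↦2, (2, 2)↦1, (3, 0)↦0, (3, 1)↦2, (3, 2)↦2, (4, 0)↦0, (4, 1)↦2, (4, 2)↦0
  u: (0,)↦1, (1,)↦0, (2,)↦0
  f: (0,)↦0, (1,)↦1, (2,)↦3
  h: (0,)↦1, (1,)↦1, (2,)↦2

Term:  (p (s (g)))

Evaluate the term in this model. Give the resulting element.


value = 2

  g = 3
  (s (g)) = s(3,) = 2
  (p (s (g))) = p(2,) = 2


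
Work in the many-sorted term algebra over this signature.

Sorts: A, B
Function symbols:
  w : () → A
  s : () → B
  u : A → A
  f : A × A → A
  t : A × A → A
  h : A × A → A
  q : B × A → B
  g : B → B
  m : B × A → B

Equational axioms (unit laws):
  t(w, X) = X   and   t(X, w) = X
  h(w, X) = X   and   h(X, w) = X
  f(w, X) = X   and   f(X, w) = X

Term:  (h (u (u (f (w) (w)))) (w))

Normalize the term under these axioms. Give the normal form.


1. (h (u (u (f (w) (w)))) (w))  →  (u (u (f (w) (w))))
2. (u (u (f (w) (w))))  →  (u (u (w)))

normal form = (u (u (w)))


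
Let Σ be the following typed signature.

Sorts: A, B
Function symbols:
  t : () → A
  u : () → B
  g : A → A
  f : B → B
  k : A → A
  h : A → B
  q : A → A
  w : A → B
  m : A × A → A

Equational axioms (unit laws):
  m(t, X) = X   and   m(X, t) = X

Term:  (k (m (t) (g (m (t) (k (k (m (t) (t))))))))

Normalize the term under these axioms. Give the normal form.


normal form = (k (g (k (k (t)))))

1. (k (m (t) (g (m (t) (k (k (m (t) (t))))))))  →  (k (g (m (t) (k (k (m (t) (t)))))))
2. (k (g (m (t) (k (k (m (t) (t)))))))  →  (k (g (k (k (m (t) (t))))))
3. (k (g (k (k (m (t) (t))))))  →  (k (g (k (k (t)))))


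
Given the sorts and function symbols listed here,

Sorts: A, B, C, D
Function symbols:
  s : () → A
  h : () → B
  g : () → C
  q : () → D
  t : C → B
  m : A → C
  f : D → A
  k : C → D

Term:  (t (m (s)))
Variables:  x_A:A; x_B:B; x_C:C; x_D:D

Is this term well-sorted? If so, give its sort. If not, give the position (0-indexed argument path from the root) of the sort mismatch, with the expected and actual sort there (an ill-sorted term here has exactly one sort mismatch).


    (s) : A
  (m (s)) : C
(t (m (s))) : B

well-sorted; sort = B


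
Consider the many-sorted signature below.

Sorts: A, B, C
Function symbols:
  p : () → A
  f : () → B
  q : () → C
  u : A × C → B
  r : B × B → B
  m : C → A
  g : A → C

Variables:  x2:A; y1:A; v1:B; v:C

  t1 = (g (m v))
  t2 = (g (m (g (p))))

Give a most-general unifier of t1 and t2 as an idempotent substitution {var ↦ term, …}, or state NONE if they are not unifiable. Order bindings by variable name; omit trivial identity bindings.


{v ↦ (g (p))}


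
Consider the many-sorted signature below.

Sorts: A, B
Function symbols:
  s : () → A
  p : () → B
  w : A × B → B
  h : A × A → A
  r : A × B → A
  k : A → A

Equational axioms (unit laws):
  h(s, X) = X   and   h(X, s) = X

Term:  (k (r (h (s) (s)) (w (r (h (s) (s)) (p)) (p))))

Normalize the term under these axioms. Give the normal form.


1. (k (r (h (s) (s)) (w (r (h (s) (s)) (p)) (p))))  →  (k (r (s) (w (r (h (s) (s)) (p)) (p))))
2. (k (r (s) (w (r (h (s) (s)) (p)) (p))))  →  (k (r (s) (w (r (s) (p)) (p))))

normal form = (k (r (s) (w (r (s) (p)) (p))))


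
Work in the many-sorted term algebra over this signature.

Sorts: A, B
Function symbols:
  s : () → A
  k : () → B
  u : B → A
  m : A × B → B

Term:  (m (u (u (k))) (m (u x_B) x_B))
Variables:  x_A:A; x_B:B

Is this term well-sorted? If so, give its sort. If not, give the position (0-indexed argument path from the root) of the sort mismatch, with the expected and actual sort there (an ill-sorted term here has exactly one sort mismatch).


ill-sorted at position [0, 0]: expected B, got A

      (k) : B
    (u (k)) : A
  (u (u (k))) : ✗ arg 0 at [0, 0] has sort A, expected B
      x_B : B
    (u x_B) : A
    x_B : B
  (m (u x_B) x_B) : B


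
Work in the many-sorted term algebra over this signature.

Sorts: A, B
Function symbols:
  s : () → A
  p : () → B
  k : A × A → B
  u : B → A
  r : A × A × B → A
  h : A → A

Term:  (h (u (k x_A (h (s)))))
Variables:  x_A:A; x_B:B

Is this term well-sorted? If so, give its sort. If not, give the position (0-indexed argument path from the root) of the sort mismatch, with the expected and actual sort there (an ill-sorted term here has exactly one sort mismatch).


well-sorted; sort = A

      x_A : A
        (s) : A
      (h (s)) : A
    (k x_A (h (s))) : B
  (u (k x_A (h (s)))) : A
(h (u (k x_A (h (s))))) : A


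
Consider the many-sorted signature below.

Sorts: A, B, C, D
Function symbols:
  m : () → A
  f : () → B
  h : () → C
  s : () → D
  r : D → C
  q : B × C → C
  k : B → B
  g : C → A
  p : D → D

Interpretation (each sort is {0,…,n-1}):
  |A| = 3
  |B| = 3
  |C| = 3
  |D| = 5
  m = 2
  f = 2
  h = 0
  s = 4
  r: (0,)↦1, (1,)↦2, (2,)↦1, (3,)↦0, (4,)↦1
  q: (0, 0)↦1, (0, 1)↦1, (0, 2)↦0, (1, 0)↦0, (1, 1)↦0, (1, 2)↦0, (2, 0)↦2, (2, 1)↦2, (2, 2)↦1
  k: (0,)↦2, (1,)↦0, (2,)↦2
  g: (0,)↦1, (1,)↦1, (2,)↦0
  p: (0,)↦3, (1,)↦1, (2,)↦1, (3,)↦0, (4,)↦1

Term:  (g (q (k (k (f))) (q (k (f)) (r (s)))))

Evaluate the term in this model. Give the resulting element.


  f = 2
  (k (f)) = k(2,) = 2
  (k (k (f))) = k(2,) = 2
  f = 2
  (k (f)) = k(2,) = 2
  s = 4
  (r (s)) = r(4,) = 1
  (q (k (f)) (r (s))) = q(2, 1) = 2
  (q (k (k (f))) (q (k (f)) (r (s)))) = q(2, 2) = 1
  (g (q (k (k (f))) (q (k (f)) (r (s))))) = g(1,) = 1

value = 1


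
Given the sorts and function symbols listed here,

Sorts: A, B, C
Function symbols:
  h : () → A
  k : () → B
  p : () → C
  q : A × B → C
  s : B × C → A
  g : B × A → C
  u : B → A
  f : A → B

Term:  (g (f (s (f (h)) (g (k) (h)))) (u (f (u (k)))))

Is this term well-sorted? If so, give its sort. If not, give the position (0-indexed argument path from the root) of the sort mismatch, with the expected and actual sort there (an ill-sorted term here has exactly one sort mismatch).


well-sorted; sort = C

        (h) : A
      (f (h)) : B
        (k) : B
        (h) : A
      (g (k) (h)) : C
    (s (f (h)) (g (k) (h))) : A
  (f (s (f (h)) (g (k) (h)))) : B
        (k) : B
      (u (k)) : A
    (f (u (k))) : B
  (u (f (u (k)))) : A
(g (f (s (f (h)) (g (k) (h)))) (u (f (u (k))))) : C


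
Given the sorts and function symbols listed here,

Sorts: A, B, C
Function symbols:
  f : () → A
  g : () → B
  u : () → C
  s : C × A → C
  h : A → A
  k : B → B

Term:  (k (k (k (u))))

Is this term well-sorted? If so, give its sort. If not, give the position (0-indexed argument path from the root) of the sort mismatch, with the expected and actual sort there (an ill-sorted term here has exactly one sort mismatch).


      (u) : C
    (k (u)) : ✗ arg 0 at [0, 0, 0] has sort C, expected B

ill-sorted at position [0, 0, 0]: expected B, got C


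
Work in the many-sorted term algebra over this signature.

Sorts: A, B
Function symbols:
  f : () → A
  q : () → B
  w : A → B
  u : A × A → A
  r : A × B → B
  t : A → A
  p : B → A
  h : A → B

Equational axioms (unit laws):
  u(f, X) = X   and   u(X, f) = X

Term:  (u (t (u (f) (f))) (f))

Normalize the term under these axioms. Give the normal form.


normal form = (t (f))

1. (u (t (u (f) (f))) (f))  →  (t (u (f) (f)))
2. (t (u (f) (f)))  →  (t (f))


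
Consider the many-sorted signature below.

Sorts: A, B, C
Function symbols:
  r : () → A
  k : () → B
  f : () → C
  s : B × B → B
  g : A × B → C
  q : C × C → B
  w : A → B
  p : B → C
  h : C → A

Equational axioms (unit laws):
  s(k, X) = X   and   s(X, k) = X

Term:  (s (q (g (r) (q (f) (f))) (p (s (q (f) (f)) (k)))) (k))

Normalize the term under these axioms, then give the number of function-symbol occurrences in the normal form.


1. (s (q (g (r) (q (f) (f))) (p (s (q (f) (f)) (k)))) (k))  →  (q (g (r) (q (f) (f))) (p (s (q (f) (f)) (k))))
2. (q (g (r) (q (f) (f))) (p (s (q (f) (f)) (k))))  →  (q (g (r) (q (f) (f))) (p (q (f) (f))))
normal form: (q (g (r) (q (f) (f))) (p (q (f) (f))))

size = 10


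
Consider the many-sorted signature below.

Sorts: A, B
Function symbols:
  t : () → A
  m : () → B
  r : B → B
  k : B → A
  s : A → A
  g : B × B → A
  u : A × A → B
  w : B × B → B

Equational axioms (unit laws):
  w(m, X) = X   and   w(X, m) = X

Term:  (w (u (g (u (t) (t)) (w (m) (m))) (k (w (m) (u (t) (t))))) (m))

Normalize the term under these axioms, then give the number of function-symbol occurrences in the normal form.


size = 10

1. (w (u (g (u (t) (t)) (w (m) (m))) (k (w (m) (u (t) (t))))) (m))  →  (u (g (u (t) (t)) (w (m) (m))) (k (w (m) (u (t) (t)))))
2. (u (g (u (t) (t)) (w (m) (m))) (k (w (m) (u (t) (t)))))  →  (u (g (u (t) (t)) (m)) (k (w (m) (u (t) (t)))))
3. (u (g (u (t) (t)) (m)) (k (w (m) (u (t) (t)))))  →  (u (g (u (t) (t)) (m)) (k (u (t) (t))))
normal form: (u (g (u (t) (t)) (m)) (k (u (t) (t))))


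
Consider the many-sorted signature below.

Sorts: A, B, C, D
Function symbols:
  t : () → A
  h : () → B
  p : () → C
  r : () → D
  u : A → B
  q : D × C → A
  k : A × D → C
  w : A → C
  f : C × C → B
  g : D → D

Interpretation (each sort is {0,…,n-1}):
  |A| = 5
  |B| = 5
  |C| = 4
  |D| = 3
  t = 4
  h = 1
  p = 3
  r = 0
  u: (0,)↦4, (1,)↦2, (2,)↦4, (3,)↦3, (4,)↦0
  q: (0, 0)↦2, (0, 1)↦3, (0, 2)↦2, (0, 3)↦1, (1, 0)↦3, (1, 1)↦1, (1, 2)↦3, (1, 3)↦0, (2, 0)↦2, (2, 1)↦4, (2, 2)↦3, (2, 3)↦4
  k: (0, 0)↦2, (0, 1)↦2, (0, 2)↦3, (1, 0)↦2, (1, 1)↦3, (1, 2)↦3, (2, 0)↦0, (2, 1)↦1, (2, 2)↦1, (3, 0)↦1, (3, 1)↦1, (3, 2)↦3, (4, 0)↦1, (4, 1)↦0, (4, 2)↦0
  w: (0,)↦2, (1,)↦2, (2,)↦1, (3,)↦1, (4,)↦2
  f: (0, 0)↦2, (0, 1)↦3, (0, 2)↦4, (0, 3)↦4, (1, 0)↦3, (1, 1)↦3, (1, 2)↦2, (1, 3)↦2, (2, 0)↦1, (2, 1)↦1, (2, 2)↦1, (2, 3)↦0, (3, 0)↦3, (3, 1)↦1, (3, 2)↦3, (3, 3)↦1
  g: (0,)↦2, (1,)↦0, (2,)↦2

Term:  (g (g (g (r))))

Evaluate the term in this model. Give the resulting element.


  r = 0
  (g (r)) = g(0,) = 2
  (g (g (r))) = g(2,) = 2
  (g (g (g (r)))) = g(2,) = 2

value = 2


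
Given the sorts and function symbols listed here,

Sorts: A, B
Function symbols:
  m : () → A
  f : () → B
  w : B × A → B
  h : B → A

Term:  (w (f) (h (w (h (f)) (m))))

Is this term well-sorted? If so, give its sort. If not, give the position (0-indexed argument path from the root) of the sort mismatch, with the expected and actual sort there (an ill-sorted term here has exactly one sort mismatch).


  (f) : B
        (f) : B
      (h (f)) : A
      (m) : A
    (w (h (f)) (m)) : ✗ arg 0 at [1, 0, 0] has sort A, expected B

ill-sorted at position [1, 0, 0]: expected B, got A


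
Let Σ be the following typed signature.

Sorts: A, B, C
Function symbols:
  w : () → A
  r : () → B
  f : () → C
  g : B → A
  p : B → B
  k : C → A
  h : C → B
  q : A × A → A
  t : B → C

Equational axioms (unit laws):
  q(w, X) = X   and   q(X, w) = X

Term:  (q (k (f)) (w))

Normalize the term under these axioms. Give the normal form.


1. (q (k (f)) (w))  →  (k (f))

normal form = (k (f))


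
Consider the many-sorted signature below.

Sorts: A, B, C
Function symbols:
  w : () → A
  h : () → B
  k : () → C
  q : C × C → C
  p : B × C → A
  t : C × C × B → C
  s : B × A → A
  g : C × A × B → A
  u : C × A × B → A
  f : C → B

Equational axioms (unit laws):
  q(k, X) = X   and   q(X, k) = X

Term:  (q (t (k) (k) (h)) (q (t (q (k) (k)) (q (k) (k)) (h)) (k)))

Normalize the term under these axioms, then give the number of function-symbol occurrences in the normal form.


1. (q (t (k) (k) (h)) (q (t (q (k) (k)) (q (k) (k)) (h)) (k)))  →  (q (t (k) (k) (h)) (t (q (k) (k)) (q (k) (k)) (h)))
2. (q (t (k) (k) (h)) (t (q (k) (k)) (q (k) (k)) (h)))  →  (q (t (k) (k) (h)) (t (k) (q (k) (k)) (h)))
3. (q (t (k) (k) (h)) (t (k) (q (k) (k)) (h)))  →  (q (t (k) (k) (h)) (t (k) (k) (h)))
normal form: (q (t (k) (k) (h)) (t (k) (k) (h)))

size = 9


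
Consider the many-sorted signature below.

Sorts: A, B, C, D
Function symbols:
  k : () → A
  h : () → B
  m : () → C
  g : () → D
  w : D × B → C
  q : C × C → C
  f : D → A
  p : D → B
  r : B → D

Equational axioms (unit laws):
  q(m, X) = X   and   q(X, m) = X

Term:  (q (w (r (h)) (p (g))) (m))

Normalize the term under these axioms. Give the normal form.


normal form = (w (r (h)) (p (g)))

1. (q (w (r (h)) (p (g))) (m))  →  (w (r (h)) (p (g)))


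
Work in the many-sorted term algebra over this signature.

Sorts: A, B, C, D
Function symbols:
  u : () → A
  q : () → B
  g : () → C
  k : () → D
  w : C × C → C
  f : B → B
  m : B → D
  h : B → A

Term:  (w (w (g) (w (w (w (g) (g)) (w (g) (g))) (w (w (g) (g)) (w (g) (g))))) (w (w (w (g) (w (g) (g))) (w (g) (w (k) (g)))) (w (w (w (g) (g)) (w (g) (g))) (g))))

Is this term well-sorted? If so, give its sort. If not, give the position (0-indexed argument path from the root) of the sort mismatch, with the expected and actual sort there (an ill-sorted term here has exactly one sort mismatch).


    (g) : C
          (g) : C
          (g) : C
        (w (g) (g)) : C
          (g) : C
          (g) : C
        (w (g) (g)) : C
      (w (w (g) (g)) (w (g) (g))) : C
          (g) : C
          (g) : C
        (w (g) (g)) : C
          (g) : C
          (g) : C
        (w (g) (g)) : C
      (w (w (g) (g)) (w (g) (g))) : C
    (w (w (w (g) (g)) (w (g) (g))) (w (w (g) (g)) (w (g) (g)))) : C
  (w (g) (w (w (w (g) (g)) (w (g) (g))) (w (w (g) (g)) (w (g) (g))))) : C
        (g) : C
          (g) : C
          (g) : C
        (w (g) (g)) : C
      (w (g) (w (g) (g))) : C
        (g) : C
          (k) : D
          (g) : C
        (w (k) (g)) : ✗ arg 0 at [1, 0, 1, 1, 0] has sort D, expected C
          (g) : C
          (g) : C
        (w (g) (g)) : C
          (g) : C
          (g) : C
        (w (g) (g)) : C
      (w (w (g) (g)) (w (g) (g))) : C
      (g) : C
    (w (w (w (g) (g)) (w (g) (g))) (g)) : C

ill-sorted at position [1, 0, 1, 1, 0]: expected C, got D


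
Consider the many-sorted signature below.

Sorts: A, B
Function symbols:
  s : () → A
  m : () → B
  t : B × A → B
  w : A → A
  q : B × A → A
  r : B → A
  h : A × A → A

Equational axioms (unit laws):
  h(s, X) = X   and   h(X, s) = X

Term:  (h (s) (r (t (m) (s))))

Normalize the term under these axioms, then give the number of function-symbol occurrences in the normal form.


size = 4

1. (h (s) (r (t (m) (s))))  →  (r (t (m) (s)))
normal form: (r (t (m) (s)))


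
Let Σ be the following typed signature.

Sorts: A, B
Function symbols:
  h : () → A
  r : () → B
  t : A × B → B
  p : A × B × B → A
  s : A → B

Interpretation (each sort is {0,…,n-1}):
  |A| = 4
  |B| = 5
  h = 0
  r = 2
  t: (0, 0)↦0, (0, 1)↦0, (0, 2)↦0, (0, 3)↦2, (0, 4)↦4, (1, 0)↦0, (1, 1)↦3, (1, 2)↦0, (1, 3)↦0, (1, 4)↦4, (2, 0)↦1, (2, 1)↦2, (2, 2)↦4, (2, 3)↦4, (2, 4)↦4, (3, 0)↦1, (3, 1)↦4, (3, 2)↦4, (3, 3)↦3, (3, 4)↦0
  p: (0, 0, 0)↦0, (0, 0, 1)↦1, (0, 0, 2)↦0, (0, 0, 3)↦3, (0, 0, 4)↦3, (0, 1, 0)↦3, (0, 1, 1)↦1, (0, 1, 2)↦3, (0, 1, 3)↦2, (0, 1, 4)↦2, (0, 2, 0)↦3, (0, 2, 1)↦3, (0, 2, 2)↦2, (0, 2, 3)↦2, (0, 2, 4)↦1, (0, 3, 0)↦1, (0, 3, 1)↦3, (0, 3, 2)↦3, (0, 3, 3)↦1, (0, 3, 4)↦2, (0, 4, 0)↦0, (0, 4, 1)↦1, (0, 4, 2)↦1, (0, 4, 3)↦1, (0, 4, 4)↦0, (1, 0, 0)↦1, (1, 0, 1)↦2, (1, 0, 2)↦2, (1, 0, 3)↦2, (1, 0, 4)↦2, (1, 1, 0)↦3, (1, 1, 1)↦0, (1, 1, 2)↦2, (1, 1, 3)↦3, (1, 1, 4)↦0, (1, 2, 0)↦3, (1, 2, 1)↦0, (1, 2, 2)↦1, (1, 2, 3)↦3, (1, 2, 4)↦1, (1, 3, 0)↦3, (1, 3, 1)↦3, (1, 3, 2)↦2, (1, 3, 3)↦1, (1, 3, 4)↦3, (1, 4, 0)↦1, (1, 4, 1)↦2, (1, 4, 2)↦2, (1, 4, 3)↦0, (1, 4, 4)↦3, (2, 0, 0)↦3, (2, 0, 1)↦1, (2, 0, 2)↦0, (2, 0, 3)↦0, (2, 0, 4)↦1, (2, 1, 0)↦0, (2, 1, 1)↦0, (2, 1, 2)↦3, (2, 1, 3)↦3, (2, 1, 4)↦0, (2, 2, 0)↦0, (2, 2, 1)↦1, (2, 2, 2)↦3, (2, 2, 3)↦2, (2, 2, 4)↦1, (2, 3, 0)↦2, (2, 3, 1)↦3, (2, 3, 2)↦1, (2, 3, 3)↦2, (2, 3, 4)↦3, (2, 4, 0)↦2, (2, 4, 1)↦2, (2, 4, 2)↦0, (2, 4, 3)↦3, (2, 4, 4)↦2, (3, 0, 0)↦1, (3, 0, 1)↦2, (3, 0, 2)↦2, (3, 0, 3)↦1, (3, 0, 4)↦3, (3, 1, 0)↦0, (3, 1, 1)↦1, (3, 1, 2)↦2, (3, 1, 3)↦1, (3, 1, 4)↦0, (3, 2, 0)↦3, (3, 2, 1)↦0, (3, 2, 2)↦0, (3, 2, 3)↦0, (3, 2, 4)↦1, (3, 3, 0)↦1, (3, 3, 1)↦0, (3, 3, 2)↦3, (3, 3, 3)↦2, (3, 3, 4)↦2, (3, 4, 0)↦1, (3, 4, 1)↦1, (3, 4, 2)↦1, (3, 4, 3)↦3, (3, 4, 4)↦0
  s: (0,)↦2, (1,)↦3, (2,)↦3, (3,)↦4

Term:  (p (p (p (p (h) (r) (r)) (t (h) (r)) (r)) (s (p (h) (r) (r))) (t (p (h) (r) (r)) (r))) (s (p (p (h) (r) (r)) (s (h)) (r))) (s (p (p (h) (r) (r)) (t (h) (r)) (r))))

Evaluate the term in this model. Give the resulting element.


value = 0

  h = 0
  r = 2
  r = 2
  (p (h) (r) (r)) = p(0, 2, 2) = 2
  h = 0
  r = 2
  (t (h) (r)) = t(0, 2) = 0
  r = 2
  (p (p (h) (r) (r)) (t (h) (r)) (r)) = p(2, 0, 2) = 0
  h = 0
  r = 2
  r = 2
  (p (h) (r) (r)) = p(0, 2, 2) = 2
  (s (p (h) (r) (r))) = s(2,) = 3
  h = 0
  r = 2
  r = 2
  (p (h) (r) (r)) = p(0, 2, 2) = 2
  r = 2
  (t (p (h) (r) (r)) (r)) = t(2, 2) = 4
  (p (p (p (h) (r) (r)) (t (h) (r)) (r)) (s (p (h) (r) (r))) (t (p (h) (r) (r)) (r))) = p(0, 3, 4) = 2
  h = 0
  r = 2
  r = 2
  (p (h) (r) (r)) = p(0, 2, 2) = 2
  h = 0
  (s (h)) = s(0,) = 2
  r = 2
  (p (p (h) (r) (r)) (s (h)) (r)) = p(2, 2, 2) = 3
  (s (p (p (h) (r) (r)) (s (h)) (r))) = s(3,) = 4
  h = 0
  r = 2
  r = 2
  (p (h) (r) (r)) = p(0, 2, 2) = 2
  h = 0
  r = 2
  (t (h) (r)) = t(0, 2) = 0
  r = 2
  (p (p (h) (r) (r)) (t (h) (r)) (r)) = p(2, 0, 2) = 0
  (s (p (p (h) (r) (r)) (t (h) (r)) (r))) = s(0,) = 2
  (p (p (p (p (h) (r) (r)) (t (h) (r)) (r)) (s (p (h) (r) (r))) (t (p (h) (r) (r)) (r))) (s (p (p (h) (r) (r)) (s (h)) (r))) (s (p (p (h) (r) (r)) (t (h) (r)) (r)))) = p(2, 4, 2) = 0


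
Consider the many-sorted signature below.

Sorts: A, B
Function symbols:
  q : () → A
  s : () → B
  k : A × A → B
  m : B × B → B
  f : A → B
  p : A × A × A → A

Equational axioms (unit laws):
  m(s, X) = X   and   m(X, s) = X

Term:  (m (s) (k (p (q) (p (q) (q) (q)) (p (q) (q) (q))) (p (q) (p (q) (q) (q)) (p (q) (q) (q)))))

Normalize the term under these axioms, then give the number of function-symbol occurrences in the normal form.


1. (m (s) (k (p (q) (p (q) (q) (q)) (p (q) (q) (q))) (p (q) (p (q) (q) (q)) (p (q) (q) (q)))))  →  (k (p (q) (p (q) (q) (q)) (p (q) (q) (q))) (p (q) (p (q) (q) (q)) (p (q) (q) (q))))
normal form: (k (p (q) (p (q) (q) (q)) (p (q) (q) (q))) (p (q) (p (q) (q) (q)) (p (q) (q) (q))))

size = 21


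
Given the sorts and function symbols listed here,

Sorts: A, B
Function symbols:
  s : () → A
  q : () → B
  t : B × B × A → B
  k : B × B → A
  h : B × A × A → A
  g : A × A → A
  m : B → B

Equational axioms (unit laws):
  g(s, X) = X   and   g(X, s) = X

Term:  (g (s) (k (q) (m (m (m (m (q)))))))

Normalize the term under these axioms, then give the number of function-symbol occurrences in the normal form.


size = 7

1. (g (s) (k (q) (m (m (m (m (q)))))))  →  (k (q) (m (m (m (m (q))))))
normal form: (k (q) (m (m (m (m (q))))))


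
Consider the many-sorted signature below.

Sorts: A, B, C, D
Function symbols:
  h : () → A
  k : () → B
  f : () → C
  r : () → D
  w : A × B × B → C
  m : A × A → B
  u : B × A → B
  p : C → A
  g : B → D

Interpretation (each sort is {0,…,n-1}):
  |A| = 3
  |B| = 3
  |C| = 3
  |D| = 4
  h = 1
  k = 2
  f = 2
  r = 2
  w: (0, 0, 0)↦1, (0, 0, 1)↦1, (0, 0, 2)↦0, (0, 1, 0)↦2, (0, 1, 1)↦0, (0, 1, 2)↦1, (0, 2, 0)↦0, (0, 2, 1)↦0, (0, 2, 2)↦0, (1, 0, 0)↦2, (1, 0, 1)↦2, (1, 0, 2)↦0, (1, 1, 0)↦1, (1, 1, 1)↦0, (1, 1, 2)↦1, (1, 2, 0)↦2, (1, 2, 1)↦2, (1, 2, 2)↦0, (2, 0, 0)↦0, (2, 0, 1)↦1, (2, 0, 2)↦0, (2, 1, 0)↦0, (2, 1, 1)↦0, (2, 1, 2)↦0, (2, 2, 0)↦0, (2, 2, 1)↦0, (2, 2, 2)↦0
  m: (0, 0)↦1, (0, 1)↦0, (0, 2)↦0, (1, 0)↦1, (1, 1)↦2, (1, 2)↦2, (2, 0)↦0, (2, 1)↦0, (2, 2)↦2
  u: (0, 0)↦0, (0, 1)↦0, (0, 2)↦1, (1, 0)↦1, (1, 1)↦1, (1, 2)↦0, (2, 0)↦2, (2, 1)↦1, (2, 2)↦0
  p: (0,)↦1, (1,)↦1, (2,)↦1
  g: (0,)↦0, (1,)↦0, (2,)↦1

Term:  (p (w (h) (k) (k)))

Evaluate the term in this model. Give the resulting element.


value = 1

  h = 1
  k = 2
  k = 2
  (w (h) (k) (k)) = w(1, 2, 2) = 0
  (p (w (h) (k) (k))) = p(0,) = 1


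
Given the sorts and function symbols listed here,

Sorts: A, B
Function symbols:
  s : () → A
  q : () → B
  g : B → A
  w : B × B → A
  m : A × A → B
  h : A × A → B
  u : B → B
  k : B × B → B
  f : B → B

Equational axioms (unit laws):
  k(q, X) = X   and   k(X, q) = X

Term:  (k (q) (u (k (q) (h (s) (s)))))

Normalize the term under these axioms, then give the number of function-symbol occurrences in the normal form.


size = 4

1. (k (q) (u (k (q) (h (s) (s)))))  →  (u (k (q) (h (s) (s))))
2. (u (k (q) (h (s) (s))))  →  (u (h (s) (s)))
normal form: (u (h (s) (s)))


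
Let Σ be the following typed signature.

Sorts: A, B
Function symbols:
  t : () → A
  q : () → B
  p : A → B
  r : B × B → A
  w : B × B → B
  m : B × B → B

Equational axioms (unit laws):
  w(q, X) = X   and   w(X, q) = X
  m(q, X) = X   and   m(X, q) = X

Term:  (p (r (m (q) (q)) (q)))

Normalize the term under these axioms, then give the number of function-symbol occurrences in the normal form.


size = 4

1. (p (r (m (q) (q)) (q)))  →  (p (r (q) (q)))
normal form: (p (r (q) (q)))


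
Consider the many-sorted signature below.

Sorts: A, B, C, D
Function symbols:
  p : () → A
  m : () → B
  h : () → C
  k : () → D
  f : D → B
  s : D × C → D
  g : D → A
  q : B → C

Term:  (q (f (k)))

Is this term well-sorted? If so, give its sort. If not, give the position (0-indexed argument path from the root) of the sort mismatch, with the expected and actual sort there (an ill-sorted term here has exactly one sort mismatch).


    (k) : D
  (f (k)) : B
(q (f (k))) : C

well-sorted; sort = C


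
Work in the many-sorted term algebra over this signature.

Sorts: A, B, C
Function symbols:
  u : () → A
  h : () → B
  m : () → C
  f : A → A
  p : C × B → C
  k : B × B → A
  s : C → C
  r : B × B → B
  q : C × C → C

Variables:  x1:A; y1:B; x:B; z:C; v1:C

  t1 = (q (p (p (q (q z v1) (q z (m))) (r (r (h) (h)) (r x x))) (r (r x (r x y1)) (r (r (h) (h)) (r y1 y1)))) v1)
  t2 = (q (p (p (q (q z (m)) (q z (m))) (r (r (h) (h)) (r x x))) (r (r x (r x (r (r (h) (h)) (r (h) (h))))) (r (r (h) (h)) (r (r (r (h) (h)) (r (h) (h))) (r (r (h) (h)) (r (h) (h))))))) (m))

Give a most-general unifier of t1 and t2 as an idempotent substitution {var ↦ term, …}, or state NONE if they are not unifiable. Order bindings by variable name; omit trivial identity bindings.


{v1 ↦ (m), y1 ↦ (r (r (h) (h)) (r (h) (h)))}


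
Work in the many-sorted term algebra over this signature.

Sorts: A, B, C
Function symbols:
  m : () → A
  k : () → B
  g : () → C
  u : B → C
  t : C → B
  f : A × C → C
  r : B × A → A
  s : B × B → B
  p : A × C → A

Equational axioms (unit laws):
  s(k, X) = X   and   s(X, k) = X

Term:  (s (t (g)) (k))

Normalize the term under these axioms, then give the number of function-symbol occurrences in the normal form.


size = 2

1. (s (t (g)) (k))  →  (t (g))
normal form: (t (g))


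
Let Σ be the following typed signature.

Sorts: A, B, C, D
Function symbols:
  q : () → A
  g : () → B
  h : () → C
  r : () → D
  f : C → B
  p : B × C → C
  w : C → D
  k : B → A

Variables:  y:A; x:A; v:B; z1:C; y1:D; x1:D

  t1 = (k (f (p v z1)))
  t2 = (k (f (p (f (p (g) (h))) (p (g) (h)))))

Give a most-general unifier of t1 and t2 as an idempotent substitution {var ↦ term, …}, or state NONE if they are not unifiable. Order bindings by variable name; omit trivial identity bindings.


{v ↦ (f (p (g) (h))), z1 ↦ (p (g) (h))}


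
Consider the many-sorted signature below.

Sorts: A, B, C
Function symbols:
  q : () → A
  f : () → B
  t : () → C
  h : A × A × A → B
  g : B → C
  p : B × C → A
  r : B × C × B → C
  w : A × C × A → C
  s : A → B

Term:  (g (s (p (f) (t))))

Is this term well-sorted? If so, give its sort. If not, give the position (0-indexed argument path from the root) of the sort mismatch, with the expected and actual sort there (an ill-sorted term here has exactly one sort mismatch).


well-sorted; sort = C

      (f) : B
      (t) : C
    (p (f) (t)) : A
  (s (p (f) (t))) : B
(g (s (p (f) (t)))) : C


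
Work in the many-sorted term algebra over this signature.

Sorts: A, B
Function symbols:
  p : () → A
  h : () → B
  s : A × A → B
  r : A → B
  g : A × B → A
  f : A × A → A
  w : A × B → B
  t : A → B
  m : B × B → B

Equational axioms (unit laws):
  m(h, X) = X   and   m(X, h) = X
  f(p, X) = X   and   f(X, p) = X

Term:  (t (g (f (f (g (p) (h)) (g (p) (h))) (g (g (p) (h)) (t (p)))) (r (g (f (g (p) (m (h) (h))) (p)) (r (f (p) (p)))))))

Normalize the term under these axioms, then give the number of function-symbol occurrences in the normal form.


size = 23

1. (t (g (f (f (g (p) (h)) (g (p) (h))) (g (g (p) (h)) (t (p)))) (r (g (f (g (p) (m (h) (h))) (p)) (r (f (p) (p)))))))  →  (t (g (f (f (g (p) (h)) (g (p) (h))) (g (g (p) (h)) (t (p)))) (r (g (g (p) (m (h) (h))) (r (f (p) (p)))))))
2. (t (g (f (f (g (p) (h)) (g (p) (h))) (g (g (p) (h)) (t (p)))) (r (g (g (p) (m (h) (h))) (r (f (p) (p)))))))  →  (t (g (f (f (g (p) (h)) (g (p) (h))) (g (g (p) (h)) (t (p)))) (r (g (g (p) (h)) (r (f (p) (p)))))))
3. (t (g (f (f (g (p) (h)) (g (p) (h))) (g (g (p) (h)) (t (p)))) (r (g (g (p) (h)) (r (f (p) (p)))))))  →  (t (g (f (f (g (p) (h)) (g (p) (h))) (g (g (p) (h)) (t (p)))) (r (g (g (p) (h)) (r (p))))))
normal form: (t (g (f (f (g (p) (h)) (g (p) (h))) (g (g (p) (h)) (t (p)))) (r (g (g (p) (h)) (r (p))))))


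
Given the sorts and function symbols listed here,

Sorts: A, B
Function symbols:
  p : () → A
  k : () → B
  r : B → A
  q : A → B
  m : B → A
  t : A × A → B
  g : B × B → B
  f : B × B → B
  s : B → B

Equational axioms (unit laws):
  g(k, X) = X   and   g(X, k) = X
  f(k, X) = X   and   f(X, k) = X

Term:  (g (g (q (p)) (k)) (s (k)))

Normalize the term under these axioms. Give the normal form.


1. (g (g (q (p)) (k)) (s (k)))  →  (g (q (p)) (s (k)))

normal form = (g (q (p)) (s (k)))


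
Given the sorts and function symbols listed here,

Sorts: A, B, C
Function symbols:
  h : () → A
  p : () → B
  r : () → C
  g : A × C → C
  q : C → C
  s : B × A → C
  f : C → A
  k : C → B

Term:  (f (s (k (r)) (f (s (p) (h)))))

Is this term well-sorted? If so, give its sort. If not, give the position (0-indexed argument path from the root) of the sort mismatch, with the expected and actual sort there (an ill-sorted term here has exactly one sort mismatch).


      (r) : C
    (k (r)) : B
        (p) : B
        (h) : A
      (s (p) (h)) : C
    (f (s (p) (h))) : A
  (s (k (r)) (f (s (p) (h)))) : C
(f (s (k (r)) (f (s (p) (h))))) : A

well-sorted; sort = A


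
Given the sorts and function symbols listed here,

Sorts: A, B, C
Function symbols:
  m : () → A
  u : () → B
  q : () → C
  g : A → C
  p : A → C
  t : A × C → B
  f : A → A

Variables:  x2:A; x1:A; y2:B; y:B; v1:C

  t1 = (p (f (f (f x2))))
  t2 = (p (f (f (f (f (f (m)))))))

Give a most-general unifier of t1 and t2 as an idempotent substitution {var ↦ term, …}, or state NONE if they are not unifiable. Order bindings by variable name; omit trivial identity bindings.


{x2 ↦ (f (f (m)))}


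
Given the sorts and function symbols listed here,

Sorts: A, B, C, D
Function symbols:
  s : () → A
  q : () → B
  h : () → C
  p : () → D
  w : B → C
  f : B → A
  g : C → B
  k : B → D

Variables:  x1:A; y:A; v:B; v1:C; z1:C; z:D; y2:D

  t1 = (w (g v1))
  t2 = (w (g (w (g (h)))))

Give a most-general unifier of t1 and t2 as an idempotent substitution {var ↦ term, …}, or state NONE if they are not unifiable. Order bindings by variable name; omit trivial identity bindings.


{v1 ↦ (w (g (h)))}
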